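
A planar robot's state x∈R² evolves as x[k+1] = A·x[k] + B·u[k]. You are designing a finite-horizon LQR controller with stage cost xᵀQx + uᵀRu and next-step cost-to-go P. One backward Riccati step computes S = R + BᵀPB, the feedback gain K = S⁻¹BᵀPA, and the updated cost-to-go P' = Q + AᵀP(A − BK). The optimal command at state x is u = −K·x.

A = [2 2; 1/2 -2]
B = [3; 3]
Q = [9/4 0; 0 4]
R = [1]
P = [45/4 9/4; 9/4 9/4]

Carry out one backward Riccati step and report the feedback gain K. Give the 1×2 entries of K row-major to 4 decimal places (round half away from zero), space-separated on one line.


0.5383 0.3313

BᵀP = [40.5000 13.5000]
S = R + BᵀPB = [1] + [162.0000] = [163.0000]
BᵀPA = [87.7500 54.0000]
K = S⁻¹·BᵀPA = [0.5383 0.3313]
A−BK = [0.3850 1.0061; -1.1150 -2.9939]
AᵀP(A−BK) = [2.8229 6.9294; 6.9294 18.1104]
P' = Q + AᵀP(A−BK) = [5.0729 6.9294; 6.9294 22.1104]
tr(P') = 27.1833


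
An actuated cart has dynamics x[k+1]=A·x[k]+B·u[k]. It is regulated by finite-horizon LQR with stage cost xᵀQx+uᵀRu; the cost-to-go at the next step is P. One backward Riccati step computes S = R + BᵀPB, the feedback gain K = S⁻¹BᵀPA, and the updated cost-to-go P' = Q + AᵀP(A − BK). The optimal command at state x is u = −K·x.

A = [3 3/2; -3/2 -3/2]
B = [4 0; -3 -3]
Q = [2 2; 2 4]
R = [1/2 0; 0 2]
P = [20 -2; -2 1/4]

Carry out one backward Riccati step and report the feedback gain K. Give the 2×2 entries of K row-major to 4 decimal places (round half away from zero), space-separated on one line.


BᵀP = [86.0000 -8.7500; 6.0000 -0.7500]
S = R + BᵀPB = [1/2 0; 0 2] + [370.2500 26.2500; 26.2500 2.2500] = [370.7500 26.2500; 26.2500 4.2500]
BᵀPA = [271.1250 142.1250; 19.1250 10.1250]
K = S⁻¹·BᵀPA = [0.7334 0.3815; -0.0298 0.0260]
A−BK = [0.0664 -0.0260; 0.6107 -0.2775]
AᵀP(A−BK) = [0.2899 0.1301; 0.1301 0.0780]
P' = Q + AᵀP(A−BK) = [2.2899 2.1301; 2.1301 4.0780]
tr(P') = 6.3680

0.7334 0.3815 -0.0298 0.0260


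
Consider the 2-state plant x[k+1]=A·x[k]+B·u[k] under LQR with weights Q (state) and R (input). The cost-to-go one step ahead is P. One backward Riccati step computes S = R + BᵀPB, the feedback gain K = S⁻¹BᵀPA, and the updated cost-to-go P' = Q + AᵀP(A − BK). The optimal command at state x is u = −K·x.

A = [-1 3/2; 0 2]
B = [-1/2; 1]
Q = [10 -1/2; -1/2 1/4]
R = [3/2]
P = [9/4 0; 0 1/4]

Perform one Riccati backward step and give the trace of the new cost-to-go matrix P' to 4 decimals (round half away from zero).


BᵀP = [-1.1250 0.2500]
S = R + BᵀPB = [3/2] + [0.8125] = [2.3125]
BᵀPA = [1.1250 -1.1875]
K = S⁻¹·BᵀPA = [0.4865 -0.5135]
A−BK = [-0.7568 1.2432; -0.4865 2.5135]
AᵀP(A−BK) = [1.7027 -2.7973; -2.7973 5.4527]
P' = Q + AᵀP(A−BK) = [11.7027 -3.2973; -3.2973 5.7027]
tr(P') = 17.4054

17.4054


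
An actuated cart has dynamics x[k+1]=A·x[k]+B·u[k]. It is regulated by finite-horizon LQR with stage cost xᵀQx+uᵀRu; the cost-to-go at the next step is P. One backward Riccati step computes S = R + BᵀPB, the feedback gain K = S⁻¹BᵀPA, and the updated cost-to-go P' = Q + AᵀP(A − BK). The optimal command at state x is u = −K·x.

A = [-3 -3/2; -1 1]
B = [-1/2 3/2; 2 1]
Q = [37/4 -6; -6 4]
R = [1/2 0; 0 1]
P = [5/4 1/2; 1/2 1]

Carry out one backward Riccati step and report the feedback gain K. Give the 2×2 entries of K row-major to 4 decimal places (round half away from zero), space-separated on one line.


BᵀP = [0.3750 1.7500; 2.3750 1.7500]
S = R + BᵀPB = [1/2 0; 0 1] + [3.3125 2.3125; 2.3125 5.3125] = [3.8125 2.3125; 2.3125 6.3125]
BᵀPA = [-2.8750 1.1875; -8.8750 -1.8125]
K = S⁻¹·BᵀPA = [0.1269 0.6244; -1.4524 -0.5159]
A−BK = [-0.7579 -0.4140; 0.1987 0.2671]
AᵀP(A−BK) = [2.7245 1.0918; 1.0918 0.6361]
P' = Q + AᵀP(A−BK) = [11.9745 -4.9082; -4.9082 4.6361]
tr(P') = 16.6106

0.1269 0.6244 -1.4524 -0.5159


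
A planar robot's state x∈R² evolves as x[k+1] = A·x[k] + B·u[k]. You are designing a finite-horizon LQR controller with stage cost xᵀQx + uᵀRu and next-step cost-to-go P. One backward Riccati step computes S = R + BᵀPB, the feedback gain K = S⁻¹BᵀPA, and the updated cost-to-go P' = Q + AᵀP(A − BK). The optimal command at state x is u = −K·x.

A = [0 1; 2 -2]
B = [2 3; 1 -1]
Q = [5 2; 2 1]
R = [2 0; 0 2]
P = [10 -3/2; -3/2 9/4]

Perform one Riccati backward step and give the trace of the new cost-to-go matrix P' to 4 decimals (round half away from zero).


BᵀP = [18.5000 -0.7500; 31.5000 -6.7500]
S = R + BᵀPB = [2 0; 0 2] + [36.2500 56.2500; 56.2500 101.2500] = [38.2500 56.2500; 56.2500 103.2500]
BᵀPA = [-1.5000 20.0000; -13.5000 45.0000]
K = S⁻¹·BᵀPA = [0.7698 -0.5938; -0.5501 0.7593]
A−BK = [0.1108 -0.0904; 0.6800 -0.6469]
AᵀP(A−BK) = [2.7278 -2.6399; -2.6399 2.7061]
P' = Q + AᵀP(A−BK) = [7.7278 -0.6399; -0.6399 3.7061]
tr(P') = 11.4339

11.4339


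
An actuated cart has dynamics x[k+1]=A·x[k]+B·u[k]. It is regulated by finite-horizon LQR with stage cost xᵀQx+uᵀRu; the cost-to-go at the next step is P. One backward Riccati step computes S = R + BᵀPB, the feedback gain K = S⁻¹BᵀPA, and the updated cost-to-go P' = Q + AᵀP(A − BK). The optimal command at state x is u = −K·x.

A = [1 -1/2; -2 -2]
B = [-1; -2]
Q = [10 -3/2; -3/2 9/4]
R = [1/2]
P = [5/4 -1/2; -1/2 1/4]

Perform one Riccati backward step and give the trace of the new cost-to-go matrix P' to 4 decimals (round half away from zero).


16.7083

BᵀP = [-0.2500 0.0000]
S = R + BᵀPB = [1/2] + [0.2500] = [0.7500]
BᵀPA = [-0.2500 0.1250]
K = S⁻¹·BᵀPA = [-0.3333 0.1667]
A−BK = [0.6667 -0.3333; -2.6667 -1.6667]
AᵀP(A−BK) = [4.1667 0.9167; 0.9167 0.2917]
P' = Q + AᵀP(A−BK) = [14.1667 -0.5833; -0.5833 2.5417]
tr(P') = 16.7083


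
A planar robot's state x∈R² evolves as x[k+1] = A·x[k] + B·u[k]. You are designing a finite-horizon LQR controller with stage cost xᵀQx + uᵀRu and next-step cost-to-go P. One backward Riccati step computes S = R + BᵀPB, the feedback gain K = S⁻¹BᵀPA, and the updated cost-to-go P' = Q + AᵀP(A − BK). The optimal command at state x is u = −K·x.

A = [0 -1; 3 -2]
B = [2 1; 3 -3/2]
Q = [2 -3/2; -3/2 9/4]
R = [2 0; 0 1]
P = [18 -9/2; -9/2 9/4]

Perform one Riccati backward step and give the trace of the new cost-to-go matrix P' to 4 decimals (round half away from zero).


6.2306

BᵀP = [22.5000 -2.2500; 24.7500 -7.8750]
S = R + BᵀPB = [2 0; 0 1] + [38.2500 25.8750; 25.8750 36.5625] = [40.2500 25.8750; 25.8750 37.5625]
BᵀPA = [-6.7500 -18.0000; -23.6250 -9.0000]
K = S⁻¹·BᵀPA = [0.4247 -0.5262; -0.9215 0.1229]
A−BK = [0.0721 -0.0705; 0.3437 -0.2371]
AᵀP(A−BK) = [1.3462 -0.6491; -0.6491 0.6344]
P' = Q + AᵀP(A−BK) = [3.3462 -2.1491; -2.1491 2.8844]
tr(P') = 6.2306


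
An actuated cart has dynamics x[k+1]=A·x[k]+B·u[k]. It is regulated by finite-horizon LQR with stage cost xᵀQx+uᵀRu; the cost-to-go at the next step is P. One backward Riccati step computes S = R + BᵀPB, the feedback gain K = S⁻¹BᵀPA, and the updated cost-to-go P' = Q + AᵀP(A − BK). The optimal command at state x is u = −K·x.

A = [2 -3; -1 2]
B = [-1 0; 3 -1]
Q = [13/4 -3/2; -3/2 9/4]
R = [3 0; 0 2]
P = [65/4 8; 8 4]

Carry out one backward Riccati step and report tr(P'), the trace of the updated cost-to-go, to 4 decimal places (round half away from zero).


BᵀP = [7.7500 4.0000; -8.0000 -4.0000]
S = R + BᵀPB = [3 0; 0 2] + [4.2500 -4.0000; -4.0000 4.0000] = [7.2500 -4.0000; -4.0000 6.0000]
BᵀPA = [11.5000 -15.2500; -12.0000 16.0000]
K = S⁻¹·BᵀPA = [0.7636 -1.0000; -1.4909 2.0000]
A−BK = [2.7636 -4.0000; -4.7818 7.0000]
AᵀP(A−BK) = [10.3273 -14.0000; -14.0000 19.0000]
P' = Q + AᵀP(A−BK) = [13.5773 -15.5000; -15.5000 21.2500]
tr(P') = 34.8273

34.8273


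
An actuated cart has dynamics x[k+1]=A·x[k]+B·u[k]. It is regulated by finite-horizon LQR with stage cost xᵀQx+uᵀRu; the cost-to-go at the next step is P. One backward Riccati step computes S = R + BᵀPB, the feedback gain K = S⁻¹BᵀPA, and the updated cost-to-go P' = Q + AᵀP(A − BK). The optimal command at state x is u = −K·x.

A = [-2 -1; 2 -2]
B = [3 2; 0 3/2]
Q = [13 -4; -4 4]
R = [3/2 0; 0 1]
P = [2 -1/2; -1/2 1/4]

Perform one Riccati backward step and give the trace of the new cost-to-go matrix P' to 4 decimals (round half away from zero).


BᵀP = [6.0000 -1.5000; 3.2500 -0.6250]
S = R + BᵀPB = [3/2 0; 0 1] + [18.0000 9.7500; 9.7500 5.5625] = [19.5000 9.7500; 9.7500 6.5625]
BᵀPA = [-15.0000 -3.0000; -7.7500 -2.0000]
K = S⁻¹·BᵀPA = [-0.6952 -0.0057; -0.1481 -0.2963]
A−BK = [0.3818 -0.3903; 2.2222 -1.5556]
AᵀP(A−BK) = [1.4245 -0.3818; -0.3818 0.3903]
P' = Q + AᵀP(A−BK) = [14.4245 -4.3818; -4.3818 4.3903]
tr(P') = 18.8148

18.8148


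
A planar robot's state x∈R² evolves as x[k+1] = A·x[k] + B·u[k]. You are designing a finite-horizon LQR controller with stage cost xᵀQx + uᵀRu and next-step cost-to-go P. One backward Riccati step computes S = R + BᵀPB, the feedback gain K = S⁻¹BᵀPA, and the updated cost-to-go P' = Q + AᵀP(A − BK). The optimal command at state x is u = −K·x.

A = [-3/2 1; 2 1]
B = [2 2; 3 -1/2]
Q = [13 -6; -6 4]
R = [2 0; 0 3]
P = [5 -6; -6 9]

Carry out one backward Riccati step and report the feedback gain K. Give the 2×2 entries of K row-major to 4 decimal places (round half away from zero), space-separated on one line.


0.5490 0.2963 -1.0631 0.0929

BᵀP = [-8.0000 15.0000; 13.0000 -16.5000]
S = R + BᵀPB = [2 0; 0 3] + [29.0000 -23.5000; -23.5000 34.2500] = [31.0000 -23.5000; -23.5000 37.2500]
BᵀPA = [42.0000 7.0000; -52.5000 -3.5000]
K = S⁻¹·BᵀPA = [0.5490 0.2963; -1.0631 0.0929]
A−BK = [-0.4718 0.2216; -0.1784 0.1577]
AᵀP(A−BK) = [4.3824 -0.0635; -0.0635 0.2515]
P' = Q + AᵀP(A−BK) = [17.3824 -6.0635; -6.0635 4.2515]
tr(P') = 21.6338


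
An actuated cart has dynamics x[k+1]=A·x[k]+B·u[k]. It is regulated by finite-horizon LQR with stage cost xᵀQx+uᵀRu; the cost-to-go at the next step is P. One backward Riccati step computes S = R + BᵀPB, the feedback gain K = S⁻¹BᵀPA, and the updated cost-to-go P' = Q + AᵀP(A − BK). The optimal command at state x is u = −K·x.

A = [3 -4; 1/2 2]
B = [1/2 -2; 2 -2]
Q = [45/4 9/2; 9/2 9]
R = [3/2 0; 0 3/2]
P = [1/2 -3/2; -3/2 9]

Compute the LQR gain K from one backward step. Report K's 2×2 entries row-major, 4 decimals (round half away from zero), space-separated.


BᵀP = [-2.7500 17.2500; 2.0000 -15.0000]
S = R + BᵀPB = [3/2 0; 0 3/2] + [33.1250 -29.0000; -29.0000 26.0000] = [34.6250 -29.0000; -29.0000 27.5000]
BᵀPA = [0.3750 45.5000; -1.5000 -38.0000]
K = S⁻¹·BᵀPA = [-0.2985 1.3423; -0.3693 0.0337]
A−BK = [2.4106 -4.6037; 0.3583 -0.6172]
AᵀP(A−BK) = [1.8080 -3.4528; -3.4528 8.2057]
P' = Q + AᵀP(A−BK) = [13.0580 1.0472; 1.0472 17.2057]
tr(P') = 30.2637

-0.2985 1.3423 -0.3693 0.0337


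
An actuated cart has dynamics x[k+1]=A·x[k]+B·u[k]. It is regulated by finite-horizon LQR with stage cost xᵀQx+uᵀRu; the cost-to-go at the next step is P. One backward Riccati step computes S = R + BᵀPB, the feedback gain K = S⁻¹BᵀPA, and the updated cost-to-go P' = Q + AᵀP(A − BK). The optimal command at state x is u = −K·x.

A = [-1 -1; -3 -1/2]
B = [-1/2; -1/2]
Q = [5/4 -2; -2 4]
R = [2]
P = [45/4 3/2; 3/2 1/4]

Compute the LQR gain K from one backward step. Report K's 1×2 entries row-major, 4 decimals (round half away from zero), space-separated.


BᵀP = [-6.3750 -0.8750]
S = R + BᵀPB = [2] + [3.6250] = [5.6250]
BᵀPA = [9.0000 6.8125]
K = S⁻¹·BᵀPA = [1.6000 1.2111]
A−BK = [-0.2000 -0.3944; -2.2000 0.1056]
AᵀP(A−BK) = [8.1000 5.9750; 5.9750 4.5618]
P' = Q + AᵀP(A−BK) = [9.3500 3.9750; 3.9750 8.5618]
tr(P') = 17.9118

1.6000 1.2111


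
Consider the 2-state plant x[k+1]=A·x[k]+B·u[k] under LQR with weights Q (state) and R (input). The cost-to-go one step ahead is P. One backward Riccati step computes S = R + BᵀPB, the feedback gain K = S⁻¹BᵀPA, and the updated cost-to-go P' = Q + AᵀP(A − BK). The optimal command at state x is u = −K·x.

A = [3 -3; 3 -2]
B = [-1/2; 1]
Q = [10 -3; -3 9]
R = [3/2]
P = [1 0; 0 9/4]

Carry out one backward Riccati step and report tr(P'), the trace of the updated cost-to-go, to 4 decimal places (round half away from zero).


BᵀP = [-0.5000 2.2500]
S = R + BᵀPB = [3/2] + [2.5000] = [4.0000]
BᵀPA = [5.2500 -3.0000]
K = S⁻¹·BᵀPA = [1.3125 -0.7500]
A−BK = [3.6563 -3.3750; 1.6875 -1.2500]
AᵀP(A−BK) = [22.3594 -18.5625; -18.5625 15.7500]
P' = Q + AᵀP(A−BK) = [32.3594 -21.5625; -21.5625 24.7500]
tr(P') = 57.1094

57.1094


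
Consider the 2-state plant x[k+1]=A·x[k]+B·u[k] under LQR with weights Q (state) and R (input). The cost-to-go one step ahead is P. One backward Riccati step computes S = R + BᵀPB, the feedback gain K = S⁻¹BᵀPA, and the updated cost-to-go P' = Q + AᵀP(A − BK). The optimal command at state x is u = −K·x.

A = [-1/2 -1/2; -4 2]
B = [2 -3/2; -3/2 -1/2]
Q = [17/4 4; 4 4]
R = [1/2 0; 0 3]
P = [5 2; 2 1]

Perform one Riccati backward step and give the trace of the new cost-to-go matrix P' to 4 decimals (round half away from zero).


14.7007

BᵀP = [7.0000 2.5000; -8.5000 -3.5000]
S = R + BᵀPB = [1/2 0; 0 3] + [10.2500 -11.7500; -11.7500 14.5000] = [10.7500 -11.7500; -11.7500 17.5000]
BᵀPA = [-13.5000 1.5000; 18.2500 -2.7500]
K = S⁻¹·BᵀPA = [-0.4357 -0.1211; 0.7503 -0.2385]
A−BK = [1.4969 -0.6155; -4.2784 1.6991]
AᵀP(A−BK) = [5.6748 -2.0331; -2.0331 0.7759]
P' = Q + AᵀP(A−BK) = [9.9248 1.9669; 1.9669 4.7759]
tr(P') = 14.7007


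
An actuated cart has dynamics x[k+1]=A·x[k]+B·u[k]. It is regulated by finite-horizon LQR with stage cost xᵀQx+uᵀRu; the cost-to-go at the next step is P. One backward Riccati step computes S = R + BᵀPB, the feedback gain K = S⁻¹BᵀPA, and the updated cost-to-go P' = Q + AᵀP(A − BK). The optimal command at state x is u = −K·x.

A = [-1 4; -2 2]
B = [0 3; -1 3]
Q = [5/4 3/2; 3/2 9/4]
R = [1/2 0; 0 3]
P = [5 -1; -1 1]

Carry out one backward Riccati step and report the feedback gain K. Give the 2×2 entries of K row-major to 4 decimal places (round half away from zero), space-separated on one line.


BᵀP = [1.0000 -1.0000; 12.0000 0.0000]
S = R + BᵀPB = [1/2 0; 0 3] + [1.0000 0.0000; 0.0000 36.0000] = [1.5000 0.0000; 0.0000 39.0000]
BᵀPA = [1.0000 2.0000; -12.0000 48.0000]
K = S⁻¹·BᵀPA = [0.6667 1.3333; -0.3077 1.2308]
A−BK = [-0.0769 0.3077; -0.4103 -0.3590]
AᵀP(A−BK) = [0.6410 -0.5641; -0.5641 6.2564]
P' = Q + AᵀP(A−BK) = [1.8910 0.9359; 0.9359 8.5064]
tr(P') = 10.3974

0.6667 1.3333 -0.3077 1.2308


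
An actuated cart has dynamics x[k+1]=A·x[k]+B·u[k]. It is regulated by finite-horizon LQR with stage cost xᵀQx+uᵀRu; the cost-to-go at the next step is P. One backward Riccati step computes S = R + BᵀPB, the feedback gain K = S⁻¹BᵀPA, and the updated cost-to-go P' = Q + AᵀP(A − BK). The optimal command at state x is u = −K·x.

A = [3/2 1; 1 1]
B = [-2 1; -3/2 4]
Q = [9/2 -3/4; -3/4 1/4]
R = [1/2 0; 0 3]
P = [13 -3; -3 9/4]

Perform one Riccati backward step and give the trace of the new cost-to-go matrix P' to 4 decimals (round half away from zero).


BᵀP = [-21.5000 2.6250; 1.0000 6.0000]
S = R + BᵀPB = [1/2 0; 0 3] + [39.0625 -11.0000; -11.0000 25.0000] = [39.5625 -11.0000; -11.0000 28.0000]
BᵀPA = [-29.6250 -18.8750; 7.5000 7.0000]
K = S⁻¹·BᵀPA = [-0.7570 -0.4576; -0.0295 0.0702]
A−BK = [0.0155 0.0146; -0.0174 0.0327]
AᵀP(A−BK) = [0.2946 0.1679; 0.1679 0.1218]
P' = Q + AᵀP(A−BK) = [4.7946 -0.5821; -0.5821 0.3718]
tr(P') = 5.1664

5.1664


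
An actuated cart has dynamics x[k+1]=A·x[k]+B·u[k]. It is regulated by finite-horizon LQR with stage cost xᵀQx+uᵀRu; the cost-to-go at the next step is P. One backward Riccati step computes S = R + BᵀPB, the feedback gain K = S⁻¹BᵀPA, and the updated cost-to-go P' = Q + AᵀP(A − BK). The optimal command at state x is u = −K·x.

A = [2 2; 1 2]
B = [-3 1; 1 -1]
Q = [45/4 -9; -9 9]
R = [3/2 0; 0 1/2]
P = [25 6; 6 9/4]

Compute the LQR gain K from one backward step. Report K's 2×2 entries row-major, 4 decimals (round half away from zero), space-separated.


-0.9906 -1.2322 -0.6985 -1.2772

BᵀP = [-69.0000 -15.7500; 19.0000 3.7500]
S = R + BᵀPB = [3/2 0; 0 1/2] + [191.2500 -53.2500; -53.2500 15.2500] = [192.7500 -53.2500; -53.2500 15.7500]
BᵀPA = [-153.7500 -169.5000; 41.7500 45.5000]
K = S⁻¹·BᵀPA = [-0.9906 -1.2322; -0.6985 -1.2772]
A−BK = [-0.2734 -0.4195; 1.2921 1.9551]
AᵀP(A−BK) = [3.1021 4.3689; 4.3689 6.2509]
P' = Q + AᵀP(A−BK) = [14.3521 -4.6311; -4.6311 15.2509]
tr(P') = 29.6030


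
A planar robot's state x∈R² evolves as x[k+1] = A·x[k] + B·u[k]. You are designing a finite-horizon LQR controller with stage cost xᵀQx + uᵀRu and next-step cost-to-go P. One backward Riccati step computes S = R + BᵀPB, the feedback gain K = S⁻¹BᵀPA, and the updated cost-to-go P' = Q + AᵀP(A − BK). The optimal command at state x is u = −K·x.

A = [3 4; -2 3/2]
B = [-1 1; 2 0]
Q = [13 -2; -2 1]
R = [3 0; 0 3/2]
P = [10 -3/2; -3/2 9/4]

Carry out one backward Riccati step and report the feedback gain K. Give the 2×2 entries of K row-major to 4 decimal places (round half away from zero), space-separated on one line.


-1.0294 -0.0245 1.7059 3.2549

BᵀP = [-13.0000 6.0000; 10.0000 -1.5000]
S = R + BᵀPB = [3 0; 0 3/2] + [25.0000 -13.0000; -13.0000 10.0000] = [28.0000 -13.0000; -13.0000 11.5000]
BᵀPA = [-51.0000 -43.0000; 33.0000 37.7500]
K = S⁻¹·BᵀPA = [-1.0294 -0.0245; 1.7059 3.2549]
A−BK = [0.2647 0.7206; 0.0588 1.5490]
AᵀP(A−BK) = [8.2059 9.8382; 9.8382 23.1360]
P' = Q + AᵀP(A−BK) = [21.2059 7.8382; 7.8382 24.1360]
tr(P') = 45.3419


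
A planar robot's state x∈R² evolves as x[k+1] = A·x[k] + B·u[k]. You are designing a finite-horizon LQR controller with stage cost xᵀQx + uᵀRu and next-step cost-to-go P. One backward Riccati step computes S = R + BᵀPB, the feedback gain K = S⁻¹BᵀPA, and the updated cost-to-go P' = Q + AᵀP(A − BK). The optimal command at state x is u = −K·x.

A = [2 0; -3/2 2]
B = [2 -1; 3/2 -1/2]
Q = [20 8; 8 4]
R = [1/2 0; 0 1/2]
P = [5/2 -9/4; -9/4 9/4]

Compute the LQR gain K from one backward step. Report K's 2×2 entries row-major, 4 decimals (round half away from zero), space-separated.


BᵀP = [1.6250 -1.1250; -1.3750 1.1250]
S = R + BᵀPB = [1/2 0; 0 1/2] + [1.5625 -1.0625; -1.0625 0.8125] = [2.0625 -1.0625; -1.0625 1.3125]
BᵀPA = [4.9375 -2.2500; -4.4375 2.2500]
K = S⁻¹·BᵀPA = [1.1188 -0.3564; -2.4752 1.4257]
A−BK = [-2.7129 2.1386; -4.4158 3.2475]
AᵀP(A−BK) = [12.0545 -7.6634; -7.6634 4.9901]
P' = Q + AᵀP(A−BK) = [32.0545 0.3366; 0.3366 8.9901]
tr(P') = 41.0446

1.1188 -0.3564 -2.4752 1.4257


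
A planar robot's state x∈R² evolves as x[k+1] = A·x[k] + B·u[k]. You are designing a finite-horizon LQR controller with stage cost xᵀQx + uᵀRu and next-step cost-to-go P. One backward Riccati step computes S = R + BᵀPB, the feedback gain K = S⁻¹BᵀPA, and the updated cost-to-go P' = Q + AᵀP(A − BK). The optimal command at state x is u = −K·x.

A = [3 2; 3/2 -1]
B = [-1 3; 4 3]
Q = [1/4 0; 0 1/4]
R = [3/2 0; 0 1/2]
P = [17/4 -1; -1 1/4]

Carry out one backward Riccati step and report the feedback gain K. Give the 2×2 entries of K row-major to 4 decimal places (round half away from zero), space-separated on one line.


BᵀP = [-8.2500 2.0000; 9.7500 -2.2500]
S = R + BᵀPB = [3/2 0; 0 1/2] + [16.2500 -18.7500; -18.7500 22.5000] = [17.7500 -18.7500; -18.7500 23.0000]
BᵀPA = [-21.7500 -18.5000; 25.8750 21.7500]
K = S⁻¹·BᵀPA = [-0.2663 -0.3120; 0.9079 0.6913]
A−BK = [0.0099 -0.3859; -0.1588 -1.8258]
AᵀP(A−BK) = [0.5284 0.4515; 0.4515 0.4421]
P' = Q + AᵀP(A−BK) = [0.7784 0.4515; 0.4515 0.6921]
tr(P') = 1.4705

-0.2663 -0.3120 0.9079 0.6913


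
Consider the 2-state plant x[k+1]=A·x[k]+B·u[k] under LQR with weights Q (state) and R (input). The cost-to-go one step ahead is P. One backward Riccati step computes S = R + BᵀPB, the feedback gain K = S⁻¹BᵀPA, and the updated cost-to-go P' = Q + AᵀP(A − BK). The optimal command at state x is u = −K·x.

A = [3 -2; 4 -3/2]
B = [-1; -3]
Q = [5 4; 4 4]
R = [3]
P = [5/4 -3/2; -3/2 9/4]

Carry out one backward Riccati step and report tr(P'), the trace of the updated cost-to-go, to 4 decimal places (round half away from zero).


13.0252

BᵀP = [3.2500 -5.2500]
S = R + BᵀPB = [3] + [12.5000] = [15.5000]
BᵀPA = [-11.2500 1.3750]
K = S⁻¹·BᵀPA = [-0.7258 0.0887]
A−BK = [2.2742 -1.9113; 1.8226 -1.2339]
AᵀP(A−BK) = [3.0847 -1.2520; -1.2520 0.9405]
P' = Q + AᵀP(A−BK) = [8.0847 2.7480; 2.7480 4.9405]
tr(P') = 13.0252


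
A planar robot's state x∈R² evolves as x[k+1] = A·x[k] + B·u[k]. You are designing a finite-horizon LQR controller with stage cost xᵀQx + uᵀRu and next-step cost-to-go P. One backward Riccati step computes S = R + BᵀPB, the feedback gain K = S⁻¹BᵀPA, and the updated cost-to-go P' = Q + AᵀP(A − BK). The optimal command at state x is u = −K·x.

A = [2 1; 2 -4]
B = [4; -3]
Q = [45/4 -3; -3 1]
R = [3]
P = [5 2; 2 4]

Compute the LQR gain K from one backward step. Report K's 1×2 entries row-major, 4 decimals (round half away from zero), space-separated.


0.2817 0.4225

BᵀP = [14.0000 -4.0000]
S = R + BᵀPB = [3] + [68.0000] = [71.0000]
BᵀPA = [20.0000 30.0000]
K = S⁻¹·BᵀPA = [0.2817 0.4225]
A−BK = [0.8732 -0.6901; 2.8451 -2.7324]
AᵀP(A−BK) = [46.3662 -42.4507; -42.4507 40.3239]
P' = Q + AᵀP(A−BK) = [57.6162 -45.4507; -45.4507 41.3239]
tr(P') = 98.9401


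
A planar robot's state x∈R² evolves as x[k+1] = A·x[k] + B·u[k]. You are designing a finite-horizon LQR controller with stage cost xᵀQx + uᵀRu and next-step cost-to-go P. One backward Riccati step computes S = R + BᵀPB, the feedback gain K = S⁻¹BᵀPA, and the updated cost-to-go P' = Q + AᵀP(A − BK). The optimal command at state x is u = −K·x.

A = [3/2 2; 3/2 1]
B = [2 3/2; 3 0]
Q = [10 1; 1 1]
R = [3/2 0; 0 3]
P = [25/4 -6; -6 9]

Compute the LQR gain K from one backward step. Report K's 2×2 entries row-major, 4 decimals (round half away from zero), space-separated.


0.4609 0.2765 0.2558 0.7051

BᵀP = [-5.5000 15.0000; 9.3750 -9.0000]
S = R + BᵀPB = [3/2 0; 0 3] + [34.0000 -8.2500; -8.2500 14.0625] = [35.5000 -8.2500; -8.2500 17.0625]
BᵀPA = [14.2500 4.0000; 0.5625 9.7500]
K = S⁻¹·BᵀPA = [0.4609 0.2765; 0.2558 0.7051]
A−BK = [0.1946 0.3892; 0.1174 0.1704]
AᵀP(A−BK) = [0.6014 0.9126; 0.9126 2.0187]
P' = Q + AᵀP(A−BK) = [10.6014 1.9126; 1.9126 3.0187]
tr(P') = 13.6201


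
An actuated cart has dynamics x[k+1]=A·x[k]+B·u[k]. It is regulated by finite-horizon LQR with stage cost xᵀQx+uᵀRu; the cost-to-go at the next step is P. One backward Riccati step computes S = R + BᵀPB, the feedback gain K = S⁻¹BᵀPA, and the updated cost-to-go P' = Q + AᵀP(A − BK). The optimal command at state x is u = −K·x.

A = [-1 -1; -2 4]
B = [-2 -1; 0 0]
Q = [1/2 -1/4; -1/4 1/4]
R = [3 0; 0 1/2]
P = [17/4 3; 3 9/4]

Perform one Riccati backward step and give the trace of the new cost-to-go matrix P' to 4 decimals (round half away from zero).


BᵀP = [-8.5000 -6.0000; -4.2500 -3.0000]
S = R + BᵀPB = [3 0; 0 1/2] + [17.0000 8.5000; 8.5000 4.2500] = [20.0000 8.5000; 8.5000 4.7500]
BᵀPA = [20.5000 -15.5000; 10.2500 -7.7500]
K = S⁻¹·BᵀPA = [0.4505 -0.3407; 1.3516 -1.0220]
A−BK = [1.2527 -2.7033; -2.0000 4.0000]
AᵀP(A−BK) = [2.1593 -2.2912; -2.2912 3.0495]
P' = Q + AᵀP(A−BK) = [2.6593 -2.5412; -2.5412 3.2995]
tr(P') = 5.9588

5.9588


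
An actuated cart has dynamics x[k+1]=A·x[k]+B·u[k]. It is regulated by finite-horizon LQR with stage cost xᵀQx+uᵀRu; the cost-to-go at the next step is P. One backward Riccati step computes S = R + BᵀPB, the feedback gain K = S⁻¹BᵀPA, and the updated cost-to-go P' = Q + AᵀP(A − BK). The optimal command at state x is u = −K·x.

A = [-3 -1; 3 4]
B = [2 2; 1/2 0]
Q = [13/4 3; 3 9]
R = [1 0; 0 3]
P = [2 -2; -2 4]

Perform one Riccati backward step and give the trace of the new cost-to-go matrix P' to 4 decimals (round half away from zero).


BᵀP = [3.0000 -2.0000; 4.0000 -4.0000]
S = R + BᵀPB = [1 0; 0 3] + [5.0000 6.0000; 6.0000 8.0000] = [6.0000 6.0000; 6.0000 11.0000]
BᵀPA = [-15.0000 -11.0000; -24.0000 -20.0000]
K = S⁻¹·BᵀPA = [-0.7000 -0.0333; -1.8000 -1.8000]
A−BK = [2.0000 2.6667; 3.3500 4.0167]
AᵀP(A−BK) = [36.3000 40.3000; 40.3000 45.6333]
P' = Q + AᵀP(A−BK) = [39.5500 43.3000; 43.3000 54.6333]
tr(P') = 94.1833

94.1833


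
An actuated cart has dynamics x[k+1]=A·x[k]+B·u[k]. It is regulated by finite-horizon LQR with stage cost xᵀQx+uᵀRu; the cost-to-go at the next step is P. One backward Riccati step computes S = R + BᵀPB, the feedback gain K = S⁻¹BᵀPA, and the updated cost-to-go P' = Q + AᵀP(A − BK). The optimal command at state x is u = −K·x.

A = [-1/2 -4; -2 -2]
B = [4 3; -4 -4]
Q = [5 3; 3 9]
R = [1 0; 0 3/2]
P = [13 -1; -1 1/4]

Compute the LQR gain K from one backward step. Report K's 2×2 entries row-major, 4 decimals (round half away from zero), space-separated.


BᵀP = [56.0000 -5.0000; 43.0000 -4.0000]
S = R + BᵀPB = [1 0; 0 3/2] + [244.0000 188.0000; 188.0000 145.0000] = [245.0000 188.0000; 188.0000 146.5000]
BᵀPA = [-18.0000 -214.0000; -13.5000 -164.0000]
K = S⁻¹·BᵀPA = [-0.1805 -0.9462; 0.1395 0.0948]
A−BK = [-0.1964 -0.4995; -2.1641 -5.4057]
AᵀP(A−BK) = [0.8840 2.2479; 2.2479 6.0574]
P' = Q + AᵀP(A−BK) = [5.8840 5.2479; 5.2479 15.0574]
tr(P') = 20.9414

-0.1805 -0.9462 0.1395 0.0948


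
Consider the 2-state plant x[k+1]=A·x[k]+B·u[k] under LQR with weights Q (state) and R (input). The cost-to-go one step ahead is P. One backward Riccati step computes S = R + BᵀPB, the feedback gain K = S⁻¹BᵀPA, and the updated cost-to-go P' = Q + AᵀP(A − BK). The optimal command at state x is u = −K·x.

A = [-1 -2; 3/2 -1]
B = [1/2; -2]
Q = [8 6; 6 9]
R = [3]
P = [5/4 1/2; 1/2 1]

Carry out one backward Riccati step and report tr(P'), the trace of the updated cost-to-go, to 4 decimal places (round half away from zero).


25.2079

BᵀP = [-0.3750 -1.7500]
S = R + BᵀPB = [3] + [3.3125] = [6.3125]
BᵀPA = [-2.2500 2.5000]
K = S⁻¹·BᵀPA = [-0.3564 0.3960]
A−BK = [-0.8218 -2.1980; 0.7871 -0.2079]
AᵀP(A−BK) = [1.1980 0.8911; 0.8911 7.0099]
P' = Q + AᵀP(A−BK) = [9.1980 6.8911; 6.8911 16.0099]
tr(P') = 25.2079


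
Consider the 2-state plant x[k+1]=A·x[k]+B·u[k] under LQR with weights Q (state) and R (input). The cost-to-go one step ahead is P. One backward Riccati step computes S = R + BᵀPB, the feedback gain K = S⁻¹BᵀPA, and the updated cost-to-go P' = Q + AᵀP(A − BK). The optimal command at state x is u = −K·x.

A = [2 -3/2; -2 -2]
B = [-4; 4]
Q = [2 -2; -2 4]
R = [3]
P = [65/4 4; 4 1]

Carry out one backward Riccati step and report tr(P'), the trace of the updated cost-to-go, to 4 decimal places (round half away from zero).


8.3423

BᵀP = [-49.0000 -12.0000]
S = R + BᵀPB = [3] + [148.0000] = [151.0000]
BᵀPA = [-74.0000 97.5000]
K = S⁻¹·BᵀPA = [-0.4901 0.6457]
A−BK = [0.0397 1.0828; -0.0397 -4.5828]
AᵀP(A−BK) = [0.7351 -0.9685; -0.9685 1.6072]
P' = Q + AᵀP(A−BK) = [2.7351 -2.9685; -2.9685 5.6072]
tr(P') = 8.3423


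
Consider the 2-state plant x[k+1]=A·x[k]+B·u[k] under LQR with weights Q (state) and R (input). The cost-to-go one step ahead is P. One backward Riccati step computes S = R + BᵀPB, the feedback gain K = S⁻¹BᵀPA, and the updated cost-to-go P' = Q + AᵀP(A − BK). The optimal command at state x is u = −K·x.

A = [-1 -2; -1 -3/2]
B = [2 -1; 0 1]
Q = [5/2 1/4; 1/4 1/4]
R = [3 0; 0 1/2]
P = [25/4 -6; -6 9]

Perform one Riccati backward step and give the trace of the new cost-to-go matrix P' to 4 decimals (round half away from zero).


BᵀP = [12.5000 -12.0000; -12.2500 15.0000]
S = R + BᵀPB = [3 0; 0 1/2] + [25.0000 -24.5000; -24.5000 27.2500] = [28.0000 -24.5000; -24.5000 27.7500]
BᵀPA = [-0.5000 -7.0000; -2.7500 2.0000]
K = S⁻¹·BᵀPA = [-0.4597 -0.8218; -0.5050 -0.6535]
A−BK = [-0.5856 -1.0099; -0.4950 -0.8465]
AᵀP(A−BK) = [1.6315 2.7921; 2.7921 4.8045]
P' = Q + AᵀP(A−BK) = [4.1315 3.0421; 3.0421 5.0545]
tr(P') = 9.1860

9.1860


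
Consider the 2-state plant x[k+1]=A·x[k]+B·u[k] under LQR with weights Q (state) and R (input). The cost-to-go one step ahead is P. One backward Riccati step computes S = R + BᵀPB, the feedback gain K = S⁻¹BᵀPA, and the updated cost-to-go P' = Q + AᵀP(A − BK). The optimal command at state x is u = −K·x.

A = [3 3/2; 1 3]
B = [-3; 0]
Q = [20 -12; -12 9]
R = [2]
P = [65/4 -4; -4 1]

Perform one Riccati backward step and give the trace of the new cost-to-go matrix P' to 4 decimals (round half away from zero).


30.9435

BᵀP = [-48.7500 12.0000]
S = R + BᵀPB = [2] + [146.2500] = [148.2500]
BᵀPA = [-134.2500 -37.1250]
K = S⁻¹·BᵀPA = [-0.9056 -0.2504]
A−BK = [0.2833 0.7487; 1.0000 3.0000]
AᵀP(A−BK) = [1.6779 0.5059; 0.5059 0.2656]
P' = Q + AᵀP(A−BK) = [21.6779 -11.4941; -11.4941 9.2656]
tr(P') = 30.9435


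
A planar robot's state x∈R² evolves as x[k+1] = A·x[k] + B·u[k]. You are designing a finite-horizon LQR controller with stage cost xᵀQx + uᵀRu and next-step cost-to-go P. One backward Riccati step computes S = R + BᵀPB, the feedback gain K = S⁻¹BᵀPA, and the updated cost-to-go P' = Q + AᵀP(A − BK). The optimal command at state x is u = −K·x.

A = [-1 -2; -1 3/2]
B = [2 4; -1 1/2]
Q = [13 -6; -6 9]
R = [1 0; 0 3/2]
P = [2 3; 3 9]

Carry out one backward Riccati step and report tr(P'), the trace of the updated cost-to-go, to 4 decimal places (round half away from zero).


24.5946

BᵀP = [1.0000 -3.0000; 9.5000 16.5000]
S = R + BᵀPB = [1 0; 0 3/2] + [5.0000 2.5000; 2.5000 46.2500] = [6.0000 2.5000; 2.5000 47.7500]
BᵀPA = [2.0000 -6.5000; -26.0000 5.7500]
K = S⁻¹·BᵀPA = [0.5727 -1.1588; -0.5745 0.1811]
A−BK = [0.1525 -0.4068; -0.1401 0.2507]
AᵀP(A−BK) = [0.9179 -0.9741; -0.9741 1.6766]
P' = Q + AᵀP(A−BK) = [13.9179 -6.9741; -6.9741 10.6766]
tr(P') = 24.5946


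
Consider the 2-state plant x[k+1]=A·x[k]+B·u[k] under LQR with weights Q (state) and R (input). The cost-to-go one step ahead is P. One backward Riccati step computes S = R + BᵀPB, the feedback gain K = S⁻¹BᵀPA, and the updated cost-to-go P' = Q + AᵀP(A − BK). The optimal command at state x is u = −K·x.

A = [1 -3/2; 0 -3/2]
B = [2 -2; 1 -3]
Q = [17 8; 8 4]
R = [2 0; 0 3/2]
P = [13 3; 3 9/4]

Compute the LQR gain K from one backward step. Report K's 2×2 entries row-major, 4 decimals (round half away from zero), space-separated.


0.4457 -0.3194 0.0171 0.4118

BᵀP = [29.0000 8.2500; -35.0000 -12.7500]
S = R + BᵀPB = [2 0; 0 3/2] + [66.2500 -82.7500; -82.7500 108.2500] = [68.2500 -82.7500; -82.7500 109.7500]
BᵀPA = [29.0000 -55.8750; -35.0000 71.6250]
K = S⁻¹·BᵀPA = [0.4457 -0.3194; 0.0171 0.4118]
A−BK = [0.1429 -0.0376; -0.3943 0.0548]
AᵀP(A−BK) = [0.6749 -0.3246; -0.3246 0.4712]
P' = Q + AᵀP(A−BK) = [17.6749 7.6754; 7.6754 4.4712]
tr(P') = 22.1461


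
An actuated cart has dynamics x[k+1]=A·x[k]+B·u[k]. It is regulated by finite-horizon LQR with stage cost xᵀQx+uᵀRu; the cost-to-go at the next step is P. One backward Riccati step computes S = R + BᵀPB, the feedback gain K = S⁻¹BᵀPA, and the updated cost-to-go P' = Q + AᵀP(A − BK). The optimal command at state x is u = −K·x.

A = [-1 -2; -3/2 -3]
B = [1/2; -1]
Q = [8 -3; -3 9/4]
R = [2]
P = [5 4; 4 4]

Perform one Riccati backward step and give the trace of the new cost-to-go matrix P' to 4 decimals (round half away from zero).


109.0962

BᵀP = [-1.5000 -2.0000]
S = R + BᵀPB = [2] + [1.2500] = [3.2500]
BᵀPA = [4.5000 9.0000]
K = S⁻¹·BᵀPA = [1.3846 2.7692]
A−BK = [-1.6923 -3.3846; -0.1154 -0.2308]
AᵀP(A−BK) = [19.7692 39.5385; 39.5385 79.0769]
P' = Q + AᵀP(A−BK) = [27.7692 36.5385; 36.5385 81.3269]
tr(P') = 109.0962


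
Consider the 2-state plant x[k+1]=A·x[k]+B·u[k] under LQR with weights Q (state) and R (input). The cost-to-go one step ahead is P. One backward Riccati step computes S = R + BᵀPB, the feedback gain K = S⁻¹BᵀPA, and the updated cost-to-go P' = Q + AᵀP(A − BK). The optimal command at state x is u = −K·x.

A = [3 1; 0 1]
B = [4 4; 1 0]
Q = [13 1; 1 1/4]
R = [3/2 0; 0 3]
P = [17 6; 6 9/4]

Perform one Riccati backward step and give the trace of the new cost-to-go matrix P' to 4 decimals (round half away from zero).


13.9599

BᵀP = [74.0000 26.2500; 68.0000 24.0000]
S = R + BᵀPB = [3/2 0; 0 3] + [322.2500 296.0000; 296.0000 272.0000] = [323.7500 296.0000; 296.0000 275.0000]
BᵀPA = [222.0000 100.2500; 204.0000 92.0000]
K = S⁻¹·BᵀPA = [0.4706 0.2379; 0.2353 0.0784]
A−BK = [0.1765 -0.2655; -0.4706 0.7621]
AᵀP(A−BK) = [0.5294 0.1765; 0.1765 0.1804]
P' = Q + AᵀP(A−BK) = [13.5294 1.1765; 1.1765 0.4304]
tr(P') = 13.9599


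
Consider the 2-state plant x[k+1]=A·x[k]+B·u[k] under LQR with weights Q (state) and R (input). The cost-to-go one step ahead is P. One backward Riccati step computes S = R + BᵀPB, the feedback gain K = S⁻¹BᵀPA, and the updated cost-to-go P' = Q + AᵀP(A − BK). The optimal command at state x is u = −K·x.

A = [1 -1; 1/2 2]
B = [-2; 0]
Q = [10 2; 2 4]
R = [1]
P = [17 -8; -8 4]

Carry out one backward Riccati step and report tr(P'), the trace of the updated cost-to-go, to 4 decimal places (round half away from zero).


BᵀP = [-34.0000 16.0000]
S = R + BᵀPB = [1] + [68.0000] = [69.0000]
BᵀPA = [-26.0000 66.0000]
K = S⁻¹·BᵀPA = [-0.3768 0.9565]
A−BK = [0.2464 0.9130; 0.5000 2.0000]
AᵀP(A−BK) = [0.2029 -0.1304; -0.1304 1.8696]
P' = Q + AᵀP(A−BK) = [10.2029 1.8696; 1.8696 5.8696]
tr(P') = 16.0725

16.0725


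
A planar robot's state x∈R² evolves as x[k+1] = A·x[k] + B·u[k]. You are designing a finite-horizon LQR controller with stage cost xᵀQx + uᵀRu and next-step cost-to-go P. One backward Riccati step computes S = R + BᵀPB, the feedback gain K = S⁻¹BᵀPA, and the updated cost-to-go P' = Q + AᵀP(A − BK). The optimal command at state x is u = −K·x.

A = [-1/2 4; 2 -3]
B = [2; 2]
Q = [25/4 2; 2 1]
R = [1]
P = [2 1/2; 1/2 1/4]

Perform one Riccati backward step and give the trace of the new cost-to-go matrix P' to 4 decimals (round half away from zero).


BᵀP = [5.0000 1.5000]
S = R + BᵀPB = [1] + [13.0000] = [14.0000]
BᵀPA = [0.5000 15.5000]
K = S⁻¹·BᵀPA = [0.0357 1.1071]
A−BK = [-0.5714 1.7857; 1.9286 -5.2143]
AᵀP(A−BK) = [0.4821 -1.3036; -1.3036 5.0893]
P' = Q + AᵀP(A−BK) = [6.7321 0.6964; 0.6964 6.0893]
tr(P') = 12.8214

12.8214


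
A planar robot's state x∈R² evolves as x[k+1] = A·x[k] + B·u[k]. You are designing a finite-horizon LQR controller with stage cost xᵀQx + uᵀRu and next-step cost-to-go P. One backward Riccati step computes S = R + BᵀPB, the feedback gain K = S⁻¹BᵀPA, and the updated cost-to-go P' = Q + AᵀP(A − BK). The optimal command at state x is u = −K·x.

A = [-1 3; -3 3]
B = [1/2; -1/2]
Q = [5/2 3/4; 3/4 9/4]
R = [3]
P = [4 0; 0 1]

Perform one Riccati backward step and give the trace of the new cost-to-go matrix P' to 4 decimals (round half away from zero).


BᵀP = [2.0000 -0.5000]
S = R + BᵀPB = [3] + [1.2500] = [4.2500]
BᵀPA = [-0.5000 4.5000]
K = S⁻¹·BᵀPA = [-0.1176 1.0588]
A−BK = [-0.9412 2.4706; -3.0588 3.5294]
AᵀP(A−BK) = [12.9412 -20.4706; -20.4706 40.2353]
P' = Q + AᵀP(A−BK) = [15.4412 -19.7206; -19.7206 42.4853]
tr(P') = 57.9265

57.9265


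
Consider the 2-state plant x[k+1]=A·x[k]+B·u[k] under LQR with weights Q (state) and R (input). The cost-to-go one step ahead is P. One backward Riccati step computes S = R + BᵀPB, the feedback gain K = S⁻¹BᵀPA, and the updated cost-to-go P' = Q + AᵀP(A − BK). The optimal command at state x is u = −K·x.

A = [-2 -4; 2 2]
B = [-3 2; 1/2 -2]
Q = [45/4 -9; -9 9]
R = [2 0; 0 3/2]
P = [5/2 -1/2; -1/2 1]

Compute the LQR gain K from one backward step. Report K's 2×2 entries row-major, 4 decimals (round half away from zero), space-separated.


BᵀP = [-7.7500 2.0000; 6.0000 -3.0000]
S = R + BᵀPB = [2 0; 0 3/2] + [24.2500 -19.5000; -19.5000 18.0000] = [26.2500 -19.5000; -19.5000 19.5000]
BᵀPA = [19.5000 35.0000; -18.0000 -30.0000]
K = S⁻¹·BᵀPA = [0.2222 0.7407; -0.7009 -0.7977]
A−BK = [0.0684 -0.1823; 0.4872 0.0342]
AᵀP(A−BK) = [1.0513 1.1966; 1.1966 2.1425]
P' = Q + AᵀP(A−BK) = [12.3013 -7.8034; -7.8034 11.1425]
tr(P') = 23.4437

0.2222 0.7407 -0.7009 -0.7977


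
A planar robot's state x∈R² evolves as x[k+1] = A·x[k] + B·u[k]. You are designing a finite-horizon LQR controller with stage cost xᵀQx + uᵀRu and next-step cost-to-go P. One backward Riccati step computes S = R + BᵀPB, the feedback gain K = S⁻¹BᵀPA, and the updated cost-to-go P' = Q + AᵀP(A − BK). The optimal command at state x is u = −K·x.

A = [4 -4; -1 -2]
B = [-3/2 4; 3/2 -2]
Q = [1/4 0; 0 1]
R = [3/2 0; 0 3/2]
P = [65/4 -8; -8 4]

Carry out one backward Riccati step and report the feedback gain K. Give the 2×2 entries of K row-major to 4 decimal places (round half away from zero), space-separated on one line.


BᵀP = [-36.3750 18.0000; 81.0000 -40.0000]
S = R + BᵀPB = [3/2 0; 0 3/2] + [81.5625 -181.5000; -181.5000 404.0000] = [83.0625 -181.5000; -181.5000 405.5000]
BᵀPA = [-163.5000 109.5000; 364.0000 -244.0000]
K = S⁻¹·BᵀPA = [-0.3154 0.1572; 0.7565 -0.5314]
A−BK = [0.5010 -1.6387; 0.9861 -3.2985]
AᵀP(A−BK) = [1.0714 -0.8812; -0.8812 1.1337]
P' = Q + AᵀP(A−BK) = [1.3214 -0.8812; -0.8812 2.1337]
tr(P') = 3.4551

-0.3154 0.1572 0.7565 -0.5314


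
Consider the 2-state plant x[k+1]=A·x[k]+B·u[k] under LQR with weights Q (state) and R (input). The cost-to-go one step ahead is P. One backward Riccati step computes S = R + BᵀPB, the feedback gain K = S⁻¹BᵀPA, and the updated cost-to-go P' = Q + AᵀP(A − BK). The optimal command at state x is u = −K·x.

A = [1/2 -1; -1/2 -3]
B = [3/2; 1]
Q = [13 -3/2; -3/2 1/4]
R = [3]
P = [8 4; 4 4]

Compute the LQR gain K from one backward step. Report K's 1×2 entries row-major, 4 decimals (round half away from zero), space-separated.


BᵀP = [16.0000 10.0000]
S = R + BᵀPB = [3] + [34.0000] = [37.0000]
BᵀPA = [3.0000 -46.0000]
K = S⁻¹·BᵀPA = [0.0811 -1.2432]
A−BK = [0.3784 0.8649; -0.5811 -1.7568]
AᵀP(A−BK) = [0.7568 1.7297; 1.7297 10.8108]
P' = Q + AᵀP(A−BK) = [13.7568 0.2297; 0.2297 11.0608]
tr(P') = 24.8176

0.0811 -1.2432


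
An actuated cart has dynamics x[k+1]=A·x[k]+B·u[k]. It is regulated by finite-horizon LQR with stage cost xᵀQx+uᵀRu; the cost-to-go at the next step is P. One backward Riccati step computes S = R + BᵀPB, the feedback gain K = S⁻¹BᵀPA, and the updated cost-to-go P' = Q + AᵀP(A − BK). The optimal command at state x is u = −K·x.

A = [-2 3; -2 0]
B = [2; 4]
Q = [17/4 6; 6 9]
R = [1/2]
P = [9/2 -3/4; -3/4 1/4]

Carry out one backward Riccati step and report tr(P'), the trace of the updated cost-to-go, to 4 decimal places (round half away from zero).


BᵀP = [6.0000 -0.5000]
S = R + BᵀPB = [1/2] + [10.0000] = [10.5000]
BᵀPA = [-11.0000 18.0000]
K = S⁻¹·BᵀPA = [-1.0476 1.7143]
A−BK = [0.0952 -0.4286; 2.1905 -6.8571]
AᵀP(A−BK) = [1.4762 -3.6429; -3.6429 9.6429]
P' = Q + AᵀP(A−BK) = [5.7262 2.3571; 2.3571 18.6429]
tr(P') = 24.3690

24.3690


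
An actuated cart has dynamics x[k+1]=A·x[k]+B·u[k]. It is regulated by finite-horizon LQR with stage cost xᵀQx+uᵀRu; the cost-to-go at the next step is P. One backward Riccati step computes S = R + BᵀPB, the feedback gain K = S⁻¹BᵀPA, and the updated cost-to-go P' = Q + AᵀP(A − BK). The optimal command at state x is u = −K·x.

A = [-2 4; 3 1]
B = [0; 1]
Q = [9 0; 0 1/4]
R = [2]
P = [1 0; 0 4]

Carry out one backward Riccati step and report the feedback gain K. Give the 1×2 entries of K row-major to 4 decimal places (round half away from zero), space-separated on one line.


2.0000 0.6667

BᵀP = [0.0000 4.0000]
S = R + BᵀPB = [2] + [4.0000] = [6.0000]
BᵀPA = [12.0000 4.0000]
K = S⁻¹·BᵀPA = [2.0000 0.6667]
A−BK = [-2.0000 4.0000; 1.0000 0.3333]
AᵀP(A−BK) = [16.0000 -4.0000; -4.0000 17.3333]
P' = Q + AᵀP(A−BK) = [25.0000 -4.0000; -4.0000 17.5833]
tr(P') = 42.5833
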